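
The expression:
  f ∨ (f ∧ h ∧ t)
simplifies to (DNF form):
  f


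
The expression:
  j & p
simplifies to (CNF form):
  j & p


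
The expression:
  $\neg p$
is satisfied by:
  {p: False}


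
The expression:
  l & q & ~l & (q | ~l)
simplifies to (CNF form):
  False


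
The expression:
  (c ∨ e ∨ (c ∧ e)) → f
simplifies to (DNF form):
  f ∨ (¬c ∧ ¬e)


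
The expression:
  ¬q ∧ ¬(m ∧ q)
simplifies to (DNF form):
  ¬q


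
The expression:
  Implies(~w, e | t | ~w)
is always true.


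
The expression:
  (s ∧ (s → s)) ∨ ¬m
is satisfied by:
  {s: True, m: False}
  {m: False, s: False}
  {m: True, s: True}


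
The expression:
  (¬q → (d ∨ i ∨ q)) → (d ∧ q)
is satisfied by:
  {d: True, q: True, i: False}
  {i: True, d: True, q: True}
  {i: False, q: False, d: False}


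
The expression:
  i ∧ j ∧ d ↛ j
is never true.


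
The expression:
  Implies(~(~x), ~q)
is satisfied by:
  {q: False, x: False}
  {x: True, q: False}
  {q: True, x: False}


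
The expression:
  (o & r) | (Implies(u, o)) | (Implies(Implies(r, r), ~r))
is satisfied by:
  {o: True, u: False, r: False}
  {u: False, r: False, o: False}
  {r: True, o: True, u: False}
  {r: True, u: False, o: False}
  {o: True, u: True, r: False}
  {u: True, o: False, r: False}
  {r: True, u: True, o: True}


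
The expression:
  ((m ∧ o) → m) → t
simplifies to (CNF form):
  t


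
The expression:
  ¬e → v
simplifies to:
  e ∨ v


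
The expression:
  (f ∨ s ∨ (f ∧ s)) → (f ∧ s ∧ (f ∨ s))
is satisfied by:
  {f: False, s: False}
  {s: True, f: True}


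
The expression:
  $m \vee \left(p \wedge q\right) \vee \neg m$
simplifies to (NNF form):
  $\text{True}$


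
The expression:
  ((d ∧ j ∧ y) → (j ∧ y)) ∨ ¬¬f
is always true.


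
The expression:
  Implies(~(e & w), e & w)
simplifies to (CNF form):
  e & w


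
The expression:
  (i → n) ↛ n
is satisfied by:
  {n: False, i: False}


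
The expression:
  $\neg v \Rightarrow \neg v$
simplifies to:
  $\text{True}$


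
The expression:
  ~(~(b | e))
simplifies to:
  b | e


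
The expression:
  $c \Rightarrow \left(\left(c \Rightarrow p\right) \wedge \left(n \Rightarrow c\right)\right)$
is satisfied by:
  {p: True, c: False}
  {c: False, p: False}
  {c: True, p: True}


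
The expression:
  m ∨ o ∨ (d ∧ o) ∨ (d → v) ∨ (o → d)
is always true.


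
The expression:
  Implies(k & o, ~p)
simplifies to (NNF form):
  ~k | ~o | ~p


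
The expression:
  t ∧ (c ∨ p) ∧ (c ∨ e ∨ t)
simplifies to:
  t ∧ (c ∨ p)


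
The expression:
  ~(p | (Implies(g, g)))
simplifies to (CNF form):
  False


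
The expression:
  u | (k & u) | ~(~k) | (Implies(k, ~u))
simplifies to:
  True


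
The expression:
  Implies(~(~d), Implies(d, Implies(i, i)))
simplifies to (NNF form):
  True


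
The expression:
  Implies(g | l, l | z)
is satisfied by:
  {z: True, l: True, g: False}
  {z: True, g: False, l: False}
  {l: True, g: False, z: False}
  {l: False, g: False, z: False}
  {z: True, l: True, g: True}
  {z: True, g: True, l: False}
  {l: True, g: True, z: False}


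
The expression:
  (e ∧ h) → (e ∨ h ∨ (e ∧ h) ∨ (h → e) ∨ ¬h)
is always true.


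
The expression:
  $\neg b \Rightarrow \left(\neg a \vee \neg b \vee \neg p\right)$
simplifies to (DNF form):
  $\text{True}$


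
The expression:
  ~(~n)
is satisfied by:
  {n: True}


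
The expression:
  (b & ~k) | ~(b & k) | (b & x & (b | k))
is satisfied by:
  {x: True, k: False, b: False}
  {k: False, b: False, x: False}
  {x: True, b: True, k: False}
  {b: True, k: False, x: False}
  {x: True, k: True, b: False}
  {k: True, x: False, b: False}
  {x: True, b: True, k: True}


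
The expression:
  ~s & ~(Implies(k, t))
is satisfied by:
  {k: True, t: False, s: False}


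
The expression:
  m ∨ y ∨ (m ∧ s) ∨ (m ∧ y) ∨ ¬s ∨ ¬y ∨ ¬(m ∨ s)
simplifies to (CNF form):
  True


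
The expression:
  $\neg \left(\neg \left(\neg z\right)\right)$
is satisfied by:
  {z: False}


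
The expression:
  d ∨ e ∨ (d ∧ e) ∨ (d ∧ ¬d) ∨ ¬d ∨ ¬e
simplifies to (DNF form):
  True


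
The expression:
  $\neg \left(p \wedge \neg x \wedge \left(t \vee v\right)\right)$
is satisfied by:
  {x: True, t: False, p: False, v: False}
  {x: True, v: True, t: False, p: False}
  {x: True, t: True, p: False, v: False}
  {x: True, v: True, t: True, p: False}
  {v: False, t: False, p: False, x: False}
  {v: True, t: False, p: False, x: False}
  {t: True, v: False, p: False, x: False}
  {v: True, t: True, p: False, x: False}
  {p: True, x: True, v: False, t: False}
  {v: True, p: True, x: True, t: False}
  {p: True, x: True, t: True, v: False}
  {v: True, p: True, x: True, t: True}
  {p: True, x: False, t: False, v: False}


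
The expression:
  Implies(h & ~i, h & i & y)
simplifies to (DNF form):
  i | ~h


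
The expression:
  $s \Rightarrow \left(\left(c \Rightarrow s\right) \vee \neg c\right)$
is always true.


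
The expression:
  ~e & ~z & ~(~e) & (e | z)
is never true.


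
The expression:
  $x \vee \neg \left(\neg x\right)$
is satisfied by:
  {x: True}


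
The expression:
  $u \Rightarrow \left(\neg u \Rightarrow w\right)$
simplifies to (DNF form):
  $\text{True}$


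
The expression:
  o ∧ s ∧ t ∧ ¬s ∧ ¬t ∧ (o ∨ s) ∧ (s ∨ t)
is never true.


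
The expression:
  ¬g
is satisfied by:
  {g: False}


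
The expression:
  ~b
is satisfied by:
  {b: False}


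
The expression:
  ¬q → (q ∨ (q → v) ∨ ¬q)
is always true.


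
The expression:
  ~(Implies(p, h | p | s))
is never true.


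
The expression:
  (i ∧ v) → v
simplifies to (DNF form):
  True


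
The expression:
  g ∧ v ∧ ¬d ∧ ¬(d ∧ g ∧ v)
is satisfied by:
  {g: True, v: True, d: False}


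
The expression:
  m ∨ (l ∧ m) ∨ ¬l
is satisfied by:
  {m: True, l: False}
  {l: False, m: False}
  {l: True, m: True}


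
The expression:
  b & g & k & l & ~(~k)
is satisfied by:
  {k: True, b: True, g: True, l: True}


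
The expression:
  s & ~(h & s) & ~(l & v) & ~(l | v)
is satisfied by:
  {s: True, h: False, v: False, l: False}


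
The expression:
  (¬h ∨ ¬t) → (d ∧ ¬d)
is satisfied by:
  {t: True, h: True}


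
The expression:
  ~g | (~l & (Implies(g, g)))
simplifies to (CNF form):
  ~g | ~l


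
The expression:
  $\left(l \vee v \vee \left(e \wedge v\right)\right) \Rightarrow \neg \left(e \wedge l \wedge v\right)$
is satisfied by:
  {l: False, v: False, e: False}
  {e: True, l: False, v: False}
  {v: True, l: False, e: False}
  {e: True, v: True, l: False}
  {l: True, e: False, v: False}
  {e: True, l: True, v: False}
  {v: True, l: True, e: False}


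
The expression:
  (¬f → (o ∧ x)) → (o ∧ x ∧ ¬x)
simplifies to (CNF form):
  ¬f ∧ (¬o ∨ ¬x)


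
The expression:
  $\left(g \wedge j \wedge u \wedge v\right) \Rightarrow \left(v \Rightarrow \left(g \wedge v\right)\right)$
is always true.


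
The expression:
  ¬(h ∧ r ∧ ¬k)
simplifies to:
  k ∨ ¬h ∨ ¬r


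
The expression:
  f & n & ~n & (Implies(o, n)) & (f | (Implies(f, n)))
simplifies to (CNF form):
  False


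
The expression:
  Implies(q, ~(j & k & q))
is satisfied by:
  {k: False, q: False, j: False}
  {j: True, k: False, q: False}
  {q: True, k: False, j: False}
  {j: True, q: True, k: False}
  {k: True, j: False, q: False}
  {j: True, k: True, q: False}
  {q: True, k: True, j: False}


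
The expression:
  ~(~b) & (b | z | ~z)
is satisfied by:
  {b: True}


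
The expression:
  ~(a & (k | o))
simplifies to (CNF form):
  (~a | ~k) & (~a | ~o)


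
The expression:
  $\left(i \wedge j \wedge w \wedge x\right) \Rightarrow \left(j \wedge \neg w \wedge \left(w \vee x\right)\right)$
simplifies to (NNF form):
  $\neg i \vee \neg j \vee \neg w \vee \neg x$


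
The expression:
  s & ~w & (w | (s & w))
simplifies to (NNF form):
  False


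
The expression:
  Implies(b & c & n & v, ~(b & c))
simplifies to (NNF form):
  ~b | ~c | ~n | ~v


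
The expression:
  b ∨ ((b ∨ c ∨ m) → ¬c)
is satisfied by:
  {b: True, c: False}
  {c: False, b: False}
  {c: True, b: True}


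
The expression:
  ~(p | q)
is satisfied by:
  {q: False, p: False}


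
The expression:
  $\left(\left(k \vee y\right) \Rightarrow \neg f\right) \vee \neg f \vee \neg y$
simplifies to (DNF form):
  $\neg f \vee \neg y$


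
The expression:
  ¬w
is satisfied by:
  {w: False}


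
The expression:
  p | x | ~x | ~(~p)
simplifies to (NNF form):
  True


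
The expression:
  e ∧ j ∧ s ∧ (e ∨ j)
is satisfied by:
  {j: True, e: True, s: True}


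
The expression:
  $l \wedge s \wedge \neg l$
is never true.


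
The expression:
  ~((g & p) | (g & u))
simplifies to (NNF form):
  ~g | (~p & ~u)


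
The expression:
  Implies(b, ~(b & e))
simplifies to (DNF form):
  ~b | ~e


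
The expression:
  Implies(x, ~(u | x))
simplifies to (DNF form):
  ~x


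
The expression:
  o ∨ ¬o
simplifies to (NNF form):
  True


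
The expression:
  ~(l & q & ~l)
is always true.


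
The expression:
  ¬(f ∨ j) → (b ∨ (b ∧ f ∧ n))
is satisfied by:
  {b: True, f: True, j: True}
  {b: True, f: True, j: False}
  {b: True, j: True, f: False}
  {b: True, j: False, f: False}
  {f: True, j: True, b: False}
  {f: True, j: False, b: False}
  {j: True, f: False, b: False}


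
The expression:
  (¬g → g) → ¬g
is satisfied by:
  {g: False}


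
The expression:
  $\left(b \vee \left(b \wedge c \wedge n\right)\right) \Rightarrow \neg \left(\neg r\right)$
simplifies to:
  $r \vee \neg b$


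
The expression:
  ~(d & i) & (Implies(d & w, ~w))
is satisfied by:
  {i: False, d: False, w: False}
  {w: True, i: False, d: False}
  {i: True, w: False, d: False}
  {w: True, i: True, d: False}
  {d: True, w: False, i: False}


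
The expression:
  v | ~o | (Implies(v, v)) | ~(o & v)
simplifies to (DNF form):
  True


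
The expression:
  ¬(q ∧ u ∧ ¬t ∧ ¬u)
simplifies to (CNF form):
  True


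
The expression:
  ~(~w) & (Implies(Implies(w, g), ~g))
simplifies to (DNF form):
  w & ~g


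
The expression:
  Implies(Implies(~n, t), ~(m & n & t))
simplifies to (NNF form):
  ~m | ~n | ~t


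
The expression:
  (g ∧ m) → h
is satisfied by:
  {h: True, g: False, m: False}
  {g: False, m: False, h: False}
  {h: True, m: True, g: False}
  {m: True, g: False, h: False}
  {h: True, g: True, m: False}
  {g: True, h: False, m: False}
  {h: True, m: True, g: True}


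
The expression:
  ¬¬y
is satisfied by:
  {y: True}


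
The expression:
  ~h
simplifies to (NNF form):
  ~h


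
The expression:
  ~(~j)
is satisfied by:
  {j: True}


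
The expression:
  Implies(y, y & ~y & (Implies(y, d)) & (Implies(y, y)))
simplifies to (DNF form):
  ~y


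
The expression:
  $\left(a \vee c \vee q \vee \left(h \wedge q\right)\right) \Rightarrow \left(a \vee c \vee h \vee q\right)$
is always true.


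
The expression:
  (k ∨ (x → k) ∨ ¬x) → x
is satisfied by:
  {x: True}


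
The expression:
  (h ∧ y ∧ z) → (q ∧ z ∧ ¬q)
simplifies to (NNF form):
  ¬h ∨ ¬y ∨ ¬z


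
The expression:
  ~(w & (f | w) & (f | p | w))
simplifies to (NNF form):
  ~w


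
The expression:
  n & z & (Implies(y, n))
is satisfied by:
  {z: True, n: True}


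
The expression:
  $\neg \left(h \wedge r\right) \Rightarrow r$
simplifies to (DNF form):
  $r$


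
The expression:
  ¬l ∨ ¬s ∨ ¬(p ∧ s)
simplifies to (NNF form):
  ¬l ∨ ¬p ∨ ¬s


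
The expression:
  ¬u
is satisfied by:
  {u: False}


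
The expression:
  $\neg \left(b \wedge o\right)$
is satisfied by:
  {o: False, b: False}
  {b: True, o: False}
  {o: True, b: False}


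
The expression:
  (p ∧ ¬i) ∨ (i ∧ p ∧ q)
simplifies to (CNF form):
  p ∧ (q ∨ ¬i)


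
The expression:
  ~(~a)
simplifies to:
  a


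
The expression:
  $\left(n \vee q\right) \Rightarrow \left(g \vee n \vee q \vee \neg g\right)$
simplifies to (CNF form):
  $\text{True}$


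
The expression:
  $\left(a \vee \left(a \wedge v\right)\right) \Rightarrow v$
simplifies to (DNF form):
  $v \vee \neg a$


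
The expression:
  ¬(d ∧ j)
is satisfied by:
  {d: False, j: False}
  {j: True, d: False}
  {d: True, j: False}


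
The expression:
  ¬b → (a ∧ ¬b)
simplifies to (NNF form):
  a ∨ b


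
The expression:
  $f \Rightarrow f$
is always true.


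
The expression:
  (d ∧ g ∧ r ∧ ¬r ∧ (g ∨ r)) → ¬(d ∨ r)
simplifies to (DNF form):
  True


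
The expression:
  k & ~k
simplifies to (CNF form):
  False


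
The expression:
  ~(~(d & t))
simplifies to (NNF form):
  d & t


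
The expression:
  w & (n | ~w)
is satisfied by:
  {w: True, n: True}


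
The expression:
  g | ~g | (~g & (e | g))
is always true.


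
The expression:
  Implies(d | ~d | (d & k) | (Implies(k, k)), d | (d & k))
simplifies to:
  d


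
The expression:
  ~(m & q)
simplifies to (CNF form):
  ~m | ~q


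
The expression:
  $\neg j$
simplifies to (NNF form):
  $\neg j$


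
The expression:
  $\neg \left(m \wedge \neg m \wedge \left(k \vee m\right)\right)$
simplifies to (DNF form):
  $\text{True}$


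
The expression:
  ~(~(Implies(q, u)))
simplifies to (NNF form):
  u | ~q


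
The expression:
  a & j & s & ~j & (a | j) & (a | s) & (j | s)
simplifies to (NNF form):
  False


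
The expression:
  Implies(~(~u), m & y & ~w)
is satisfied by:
  {y: True, m: True, w: False, u: False}
  {y: True, m: False, w: False, u: False}
  {m: True, y: False, w: False, u: False}
  {y: False, m: False, w: False, u: False}
  {y: True, w: True, m: True, u: False}
  {y: True, w: True, m: False, u: False}
  {w: True, m: True, y: False, u: False}
  {w: True, y: False, m: False, u: False}
  {y: True, u: True, w: False, m: True}


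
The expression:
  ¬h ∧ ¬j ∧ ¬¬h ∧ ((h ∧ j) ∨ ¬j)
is never true.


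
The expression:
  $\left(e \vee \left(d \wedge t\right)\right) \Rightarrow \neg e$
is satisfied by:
  {e: False}


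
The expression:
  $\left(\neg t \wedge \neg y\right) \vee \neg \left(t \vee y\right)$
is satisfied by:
  {y: False, t: False}


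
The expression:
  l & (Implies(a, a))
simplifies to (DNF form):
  l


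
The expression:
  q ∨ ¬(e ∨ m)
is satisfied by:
  {q: True, m: False, e: False}
  {q: True, e: True, m: False}
  {q: True, m: True, e: False}
  {q: True, e: True, m: True}
  {e: False, m: False, q: False}


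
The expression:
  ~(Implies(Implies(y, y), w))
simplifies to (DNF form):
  ~w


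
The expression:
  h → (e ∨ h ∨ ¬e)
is always true.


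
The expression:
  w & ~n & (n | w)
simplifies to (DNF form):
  w & ~n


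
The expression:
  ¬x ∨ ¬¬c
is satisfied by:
  {c: True, x: False}
  {x: False, c: False}
  {x: True, c: True}


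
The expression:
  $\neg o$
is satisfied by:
  {o: False}


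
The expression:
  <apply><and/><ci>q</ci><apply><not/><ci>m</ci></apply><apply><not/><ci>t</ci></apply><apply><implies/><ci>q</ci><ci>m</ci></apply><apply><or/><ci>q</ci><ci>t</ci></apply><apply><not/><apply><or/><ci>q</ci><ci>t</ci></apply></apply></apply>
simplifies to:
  <false/>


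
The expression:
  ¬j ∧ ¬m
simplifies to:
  ¬j ∧ ¬m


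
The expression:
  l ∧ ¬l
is never true.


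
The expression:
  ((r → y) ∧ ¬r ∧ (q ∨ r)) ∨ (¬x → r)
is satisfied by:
  {r: True, x: True, q: True}
  {r: True, x: True, q: False}
  {r: True, q: True, x: False}
  {r: True, q: False, x: False}
  {x: True, q: True, r: False}
  {x: True, q: False, r: False}
  {q: True, x: False, r: False}


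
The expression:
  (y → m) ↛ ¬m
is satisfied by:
  {m: True}


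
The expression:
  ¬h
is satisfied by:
  {h: False}


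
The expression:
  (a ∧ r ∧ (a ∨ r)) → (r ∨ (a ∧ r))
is always true.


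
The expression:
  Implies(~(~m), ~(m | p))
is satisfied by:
  {m: False}


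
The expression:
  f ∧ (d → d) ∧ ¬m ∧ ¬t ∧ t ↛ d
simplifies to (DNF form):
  False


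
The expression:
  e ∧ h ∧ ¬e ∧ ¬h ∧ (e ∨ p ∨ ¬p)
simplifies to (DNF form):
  False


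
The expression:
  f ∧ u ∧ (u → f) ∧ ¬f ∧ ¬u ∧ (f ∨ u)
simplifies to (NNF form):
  False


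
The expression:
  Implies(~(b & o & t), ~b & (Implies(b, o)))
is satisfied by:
  {t: True, o: True, b: False}
  {t: True, o: False, b: False}
  {o: True, t: False, b: False}
  {t: False, o: False, b: False}
  {b: True, t: True, o: True}


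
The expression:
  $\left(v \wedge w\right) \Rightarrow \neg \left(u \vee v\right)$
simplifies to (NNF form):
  $\neg v \vee \neg w$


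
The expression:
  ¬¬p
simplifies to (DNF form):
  p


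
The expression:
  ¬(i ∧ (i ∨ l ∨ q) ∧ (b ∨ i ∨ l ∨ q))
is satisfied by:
  {i: False}


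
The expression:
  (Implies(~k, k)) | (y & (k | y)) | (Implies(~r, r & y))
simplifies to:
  k | r | y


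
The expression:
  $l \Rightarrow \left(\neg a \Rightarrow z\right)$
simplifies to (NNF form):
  $a \vee z \vee \neg l$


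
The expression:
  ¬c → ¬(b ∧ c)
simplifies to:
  True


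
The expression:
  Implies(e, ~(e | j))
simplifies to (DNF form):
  ~e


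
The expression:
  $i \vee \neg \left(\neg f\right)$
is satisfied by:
  {i: True, f: True}
  {i: True, f: False}
  {f: True, i: False}


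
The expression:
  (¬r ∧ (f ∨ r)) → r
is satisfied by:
  {r: True, f: False}
  {f: False, r: False}
  {f: True, r: True}


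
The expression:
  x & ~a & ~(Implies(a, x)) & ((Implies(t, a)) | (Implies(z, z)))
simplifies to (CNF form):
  False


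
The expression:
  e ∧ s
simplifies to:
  e ∧ s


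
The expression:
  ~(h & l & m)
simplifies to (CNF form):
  ~h | ~l | ~m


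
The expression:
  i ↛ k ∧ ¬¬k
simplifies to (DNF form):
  False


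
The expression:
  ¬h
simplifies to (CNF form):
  ¬h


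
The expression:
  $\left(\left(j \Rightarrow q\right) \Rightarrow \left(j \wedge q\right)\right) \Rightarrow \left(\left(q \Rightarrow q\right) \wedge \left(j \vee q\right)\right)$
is always true.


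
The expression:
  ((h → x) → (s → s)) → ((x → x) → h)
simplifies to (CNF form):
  h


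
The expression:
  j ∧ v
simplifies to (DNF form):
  j ∧ v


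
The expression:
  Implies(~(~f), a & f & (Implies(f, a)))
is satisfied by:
  {a: True, f: False}
  {f: False, a: False}
  {f: True, a: True}


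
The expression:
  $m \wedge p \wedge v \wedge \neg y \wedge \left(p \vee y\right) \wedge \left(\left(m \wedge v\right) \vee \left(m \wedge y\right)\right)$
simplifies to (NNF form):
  $m \wedge p \wedge v \wedge \neg y$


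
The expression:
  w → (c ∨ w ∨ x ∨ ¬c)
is always true.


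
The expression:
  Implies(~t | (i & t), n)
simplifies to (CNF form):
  (n | t) & (n | ~i)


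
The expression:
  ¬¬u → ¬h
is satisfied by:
  {h: False, u: False}
  {u: True, h: False}
  {h: True, u: False}


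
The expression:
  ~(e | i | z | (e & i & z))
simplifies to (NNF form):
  ~e & ~i & ~z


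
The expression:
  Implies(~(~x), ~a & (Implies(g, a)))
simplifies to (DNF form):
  ~x | (~a & ~g)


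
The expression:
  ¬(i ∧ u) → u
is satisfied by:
  {u: True}


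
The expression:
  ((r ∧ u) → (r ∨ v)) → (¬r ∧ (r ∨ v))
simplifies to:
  v ∧ ¬r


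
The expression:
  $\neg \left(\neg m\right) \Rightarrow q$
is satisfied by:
  {q: True, m: False}
  {m: False, q: False}
  {m: True, q: True}


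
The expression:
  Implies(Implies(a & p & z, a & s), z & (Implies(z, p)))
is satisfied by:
  {z: True, p: True}


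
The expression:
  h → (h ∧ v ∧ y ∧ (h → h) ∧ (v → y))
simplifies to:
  (v ∧ y) ∨ ¬h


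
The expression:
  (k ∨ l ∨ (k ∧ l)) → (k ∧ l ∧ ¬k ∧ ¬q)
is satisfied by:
  {l: False, k: False}


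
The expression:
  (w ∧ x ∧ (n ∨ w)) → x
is always true.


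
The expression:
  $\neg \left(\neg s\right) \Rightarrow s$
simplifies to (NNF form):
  $\text{True}$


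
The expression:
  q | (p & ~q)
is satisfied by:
  {q: True, p: True}
  {q: True, p: False}
  {p: True, q: False}


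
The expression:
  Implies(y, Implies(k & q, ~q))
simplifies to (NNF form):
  ~k | ~q | ~y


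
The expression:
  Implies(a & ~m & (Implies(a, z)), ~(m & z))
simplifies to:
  True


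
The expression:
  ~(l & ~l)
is always true.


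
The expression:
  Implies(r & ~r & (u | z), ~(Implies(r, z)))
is always true.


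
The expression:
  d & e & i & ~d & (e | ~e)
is never true.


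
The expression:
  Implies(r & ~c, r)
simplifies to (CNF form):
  True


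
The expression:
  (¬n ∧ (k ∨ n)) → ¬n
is always true.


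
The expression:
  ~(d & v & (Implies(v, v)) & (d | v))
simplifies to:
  ~d | ~v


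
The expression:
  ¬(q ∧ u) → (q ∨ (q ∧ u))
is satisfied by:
  {q: True}


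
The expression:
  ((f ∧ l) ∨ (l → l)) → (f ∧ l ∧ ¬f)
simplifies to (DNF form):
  False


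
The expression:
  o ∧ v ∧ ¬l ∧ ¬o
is never true.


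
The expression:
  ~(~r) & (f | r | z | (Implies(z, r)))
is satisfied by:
  {r: True}


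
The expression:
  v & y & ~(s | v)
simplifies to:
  False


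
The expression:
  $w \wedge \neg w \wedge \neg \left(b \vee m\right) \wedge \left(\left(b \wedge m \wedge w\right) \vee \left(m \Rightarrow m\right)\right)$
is never true.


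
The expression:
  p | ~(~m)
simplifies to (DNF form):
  m | p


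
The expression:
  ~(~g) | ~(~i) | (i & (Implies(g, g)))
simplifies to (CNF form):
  g | i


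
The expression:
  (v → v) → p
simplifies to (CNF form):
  p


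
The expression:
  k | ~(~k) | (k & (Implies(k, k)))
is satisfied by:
  {k: True}


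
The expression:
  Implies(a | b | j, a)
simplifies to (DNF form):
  a | (~b & ~j)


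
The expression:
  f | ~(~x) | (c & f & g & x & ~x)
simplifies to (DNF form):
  f | x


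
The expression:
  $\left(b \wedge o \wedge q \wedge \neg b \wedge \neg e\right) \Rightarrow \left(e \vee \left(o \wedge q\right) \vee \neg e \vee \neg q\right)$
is always true.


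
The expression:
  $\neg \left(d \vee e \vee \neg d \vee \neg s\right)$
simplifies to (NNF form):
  $\text{False}$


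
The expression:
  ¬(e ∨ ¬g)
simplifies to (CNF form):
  g ∧ ¬e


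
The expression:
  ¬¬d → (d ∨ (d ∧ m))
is always true.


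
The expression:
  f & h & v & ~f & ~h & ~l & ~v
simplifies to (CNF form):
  False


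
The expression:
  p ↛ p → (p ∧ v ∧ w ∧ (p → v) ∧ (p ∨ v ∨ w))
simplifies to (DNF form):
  True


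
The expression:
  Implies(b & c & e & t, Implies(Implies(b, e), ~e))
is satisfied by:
  {c: False, t: False, b: False, e: False}
  {e: True, c: False, t: False, b: False}
  {b: True, c: False, t: False, e: False}
  {e: True, b: True, c: False, t: False}
  {t: True, e: False, c: False, b: False}
  {e: True, t: True, c: False, b: False}
  {b: True, t: True, e: False, c: False}
  {e: True, b: True, t: True, c: False}
  {c: True, b: False, t: False, e: False}
  {e: True, c: True, b: False, t: False}
  {b: True, c: True, e: False, t: False}
  {e: True, b: True, c: True, t: False}
  {t: True, c: True, b: False, e: False}
  {e: True, t: True, c: True, b: False}
  {b: True, t: True, c: True, e: False}


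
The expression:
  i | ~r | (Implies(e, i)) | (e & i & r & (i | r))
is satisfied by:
  {i: True, e: False, r: False}
  {e: False, r: False, i: False}
  {i: True, r: True, e: False}
  {r: True, e: False, i: False}
  {i: True, e: True, r: False}
  {e: True, i: False, r: False}
  {i: True, r: True, e: True}


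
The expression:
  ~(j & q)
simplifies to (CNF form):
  ~j | ~q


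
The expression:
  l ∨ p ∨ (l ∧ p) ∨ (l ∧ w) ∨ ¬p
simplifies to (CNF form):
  True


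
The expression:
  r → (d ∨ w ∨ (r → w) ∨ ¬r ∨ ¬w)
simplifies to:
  True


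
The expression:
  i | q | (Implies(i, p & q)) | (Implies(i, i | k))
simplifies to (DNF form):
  True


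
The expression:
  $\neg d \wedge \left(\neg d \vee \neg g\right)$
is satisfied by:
  {d: False}


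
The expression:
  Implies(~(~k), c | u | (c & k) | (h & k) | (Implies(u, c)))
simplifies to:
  True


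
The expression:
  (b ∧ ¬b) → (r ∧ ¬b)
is always true.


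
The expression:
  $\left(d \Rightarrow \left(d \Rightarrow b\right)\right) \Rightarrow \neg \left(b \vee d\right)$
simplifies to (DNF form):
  $\neg b$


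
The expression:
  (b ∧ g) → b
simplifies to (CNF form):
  True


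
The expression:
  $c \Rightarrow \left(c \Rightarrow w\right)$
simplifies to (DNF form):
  $w \vee \neg c$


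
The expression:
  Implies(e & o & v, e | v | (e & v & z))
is always true.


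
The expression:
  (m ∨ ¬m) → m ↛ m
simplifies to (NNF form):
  False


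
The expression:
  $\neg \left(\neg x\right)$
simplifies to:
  $x$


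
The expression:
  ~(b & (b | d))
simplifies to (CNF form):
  ~b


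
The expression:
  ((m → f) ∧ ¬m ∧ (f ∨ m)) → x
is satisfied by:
  {x: True, m: True, f: False}
  {x: True, m: False, f: False}
  {m: True, x: False, f: False}
  {x: False, m: False, f: False}
  {f: True, x: True, m: True}
  {f: True, x: True, m: False}
  {f: True, m: True, x: False}


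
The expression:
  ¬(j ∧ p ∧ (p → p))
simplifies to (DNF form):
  ¬j ∨ ¬p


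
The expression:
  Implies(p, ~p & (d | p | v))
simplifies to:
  ~p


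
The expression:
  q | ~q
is always true.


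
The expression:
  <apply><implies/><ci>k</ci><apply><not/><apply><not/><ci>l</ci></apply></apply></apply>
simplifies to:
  <apply><or/><ci>l</ci><apply><not/><ci>k</ci></apply></apply>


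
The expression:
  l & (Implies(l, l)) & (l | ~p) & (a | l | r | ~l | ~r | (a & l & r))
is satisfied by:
  {l: True}


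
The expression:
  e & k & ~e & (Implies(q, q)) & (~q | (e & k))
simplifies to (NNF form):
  False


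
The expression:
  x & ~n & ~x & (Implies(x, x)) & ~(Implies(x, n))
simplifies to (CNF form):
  False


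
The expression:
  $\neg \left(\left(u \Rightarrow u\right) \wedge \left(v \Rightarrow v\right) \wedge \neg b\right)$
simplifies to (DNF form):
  $b$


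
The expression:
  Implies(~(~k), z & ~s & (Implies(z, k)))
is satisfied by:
  {z: True, k: False, s: False}
  {z: False, k: False, s: False}
  {s: True, z: True, k: False}
  {s: True, z: False, k: False}
  {k: True, z: True, s: False}


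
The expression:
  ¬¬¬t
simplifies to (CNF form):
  ¬t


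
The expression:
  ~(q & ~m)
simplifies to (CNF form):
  m | ~q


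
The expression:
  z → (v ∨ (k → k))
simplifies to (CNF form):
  True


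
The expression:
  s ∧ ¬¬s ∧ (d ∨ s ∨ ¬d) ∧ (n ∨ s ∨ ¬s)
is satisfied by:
  {s: True}


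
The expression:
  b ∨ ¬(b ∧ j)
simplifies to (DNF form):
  True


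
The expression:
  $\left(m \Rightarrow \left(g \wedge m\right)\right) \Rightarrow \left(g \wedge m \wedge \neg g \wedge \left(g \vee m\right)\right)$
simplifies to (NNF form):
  $m \wedge \neg g$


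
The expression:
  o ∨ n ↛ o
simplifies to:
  n ∨ o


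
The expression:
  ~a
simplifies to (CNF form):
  ~a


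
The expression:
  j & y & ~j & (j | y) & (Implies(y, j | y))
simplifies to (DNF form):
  False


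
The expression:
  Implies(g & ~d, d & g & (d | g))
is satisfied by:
  {d: True, g: False}
  {g: False, d: False}
  {g: True, d: True}


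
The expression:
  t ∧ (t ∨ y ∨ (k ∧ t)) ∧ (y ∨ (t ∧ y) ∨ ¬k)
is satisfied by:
  {t: True, y: True, k: False}
  {t: True, k: False, y: False}
  {t: True, y: True, k: True}


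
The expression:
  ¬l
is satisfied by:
  {l: False}


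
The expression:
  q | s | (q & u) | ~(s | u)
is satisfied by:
  {q: True, s: True, u: False}
  {q: True, u: False, s: False}
  {s: True, u: False, q: False}
  {s: False, u: False, q: False}
  {q: True, s: True, u: True}
  {q: True, u: True, s: False}
  {s: True, u: True, q: False}


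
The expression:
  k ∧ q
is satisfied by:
  {q: True, k: True}


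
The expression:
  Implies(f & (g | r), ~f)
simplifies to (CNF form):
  (~f | ~g) & (~f | ~r)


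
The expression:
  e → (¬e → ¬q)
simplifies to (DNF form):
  True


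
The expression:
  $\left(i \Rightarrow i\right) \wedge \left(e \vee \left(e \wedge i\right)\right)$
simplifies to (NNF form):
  $e$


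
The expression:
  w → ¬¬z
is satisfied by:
  {z: True, w: False}
  {w: False, z: False}
  {w: True, z: True}


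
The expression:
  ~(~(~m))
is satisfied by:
  {m: False}


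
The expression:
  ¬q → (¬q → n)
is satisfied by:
  {n: True, q: True}
  {n: True, q: False}
  {q: True, n: False}


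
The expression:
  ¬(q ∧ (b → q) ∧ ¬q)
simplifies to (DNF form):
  True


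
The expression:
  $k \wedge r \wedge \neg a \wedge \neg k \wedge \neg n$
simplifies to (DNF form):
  $\text{False}$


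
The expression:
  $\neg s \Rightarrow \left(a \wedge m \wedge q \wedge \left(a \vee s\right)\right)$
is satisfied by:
  {m: True, s: True, a: True, q: True}
  {m: True, s: True, a: True, q: False}
  {m: True, s: True, q: True, a: False}
  {m: True, s: True, q: False, a: False}
  {s: True, a: True, q: True, m: False}
  {s: True, a: True, q: False, m: False}
  {s: True, a: False, q: True, m: False}
  {s: True, a: False, q: False, m: False}
  {m: True, a: True, q: True, s: False}


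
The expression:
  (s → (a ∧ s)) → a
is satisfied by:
  {a: True, s: True}
  {a: True, s: False}
  {s: True, a: False}


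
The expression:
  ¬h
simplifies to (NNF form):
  ¬h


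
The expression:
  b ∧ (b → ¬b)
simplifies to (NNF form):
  False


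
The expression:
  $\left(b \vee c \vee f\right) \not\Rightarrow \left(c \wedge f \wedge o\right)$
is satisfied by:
  {f: True, b: True, o: False, c: False}
  {f: True, o: False, c: False, b: False}
  {f: True, b: True, o: True, c: False}
  {f: True, o: True, c: False, b: False}
  {b: True, o: False, c: False, f: False}
  {b: True, o: True, c: False, f: False}
  {b: True, c: True, f: True, o: False}
  {c: True, f: True, o: False, b: False}
  {c: True, b: True, o: False, f: False}
  {c: True, b: False, o: False, f: False}
  {b: True, c: True, o: True, f: False}
  {c: True, o: True, b: False, f: False}


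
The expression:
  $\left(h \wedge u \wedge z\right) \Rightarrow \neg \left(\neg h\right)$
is always true.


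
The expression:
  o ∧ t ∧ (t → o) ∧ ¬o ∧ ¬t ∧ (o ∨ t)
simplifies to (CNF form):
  False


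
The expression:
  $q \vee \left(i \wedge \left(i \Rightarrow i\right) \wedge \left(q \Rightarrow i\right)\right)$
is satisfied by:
  {i: True, q: True}
  {i: True, q: False}
  {q: True, i: False}


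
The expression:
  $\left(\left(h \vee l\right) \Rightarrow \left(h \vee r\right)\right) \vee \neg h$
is always true.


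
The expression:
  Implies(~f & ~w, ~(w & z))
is always true.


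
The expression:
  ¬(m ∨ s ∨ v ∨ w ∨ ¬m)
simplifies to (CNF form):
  False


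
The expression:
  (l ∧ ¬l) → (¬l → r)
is always true.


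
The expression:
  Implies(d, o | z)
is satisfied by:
  {o: True, z: True, d: False}
  {o: True, z: False, d: False}
  {z: True, o: False, d: False}
  {o: False, z: False, d: False}
  {d: True, o: True, z: True}
  {d: True, o: True, z: False}
  {d: True, z: True, o: False}


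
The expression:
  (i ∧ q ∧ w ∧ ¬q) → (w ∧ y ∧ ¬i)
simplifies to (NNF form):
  True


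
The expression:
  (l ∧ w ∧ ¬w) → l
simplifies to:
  True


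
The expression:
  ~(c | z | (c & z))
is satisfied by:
  {z: False, c: False}


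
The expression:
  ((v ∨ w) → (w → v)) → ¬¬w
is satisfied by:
  {w: True}


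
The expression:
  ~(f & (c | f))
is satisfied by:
  {f: False}


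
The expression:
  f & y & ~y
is never true.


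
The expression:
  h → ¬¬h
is always true.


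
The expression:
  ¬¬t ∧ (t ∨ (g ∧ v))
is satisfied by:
  {t: True}


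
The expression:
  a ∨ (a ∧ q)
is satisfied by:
  {a: True}


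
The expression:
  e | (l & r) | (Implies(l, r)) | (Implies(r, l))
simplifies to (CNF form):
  True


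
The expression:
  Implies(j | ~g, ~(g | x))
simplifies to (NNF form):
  (g & ~j) | (~g & ~x)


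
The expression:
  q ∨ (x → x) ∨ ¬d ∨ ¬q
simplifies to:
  True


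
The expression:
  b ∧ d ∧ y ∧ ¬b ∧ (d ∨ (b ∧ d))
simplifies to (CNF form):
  False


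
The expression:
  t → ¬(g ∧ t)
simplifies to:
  ¬g ∨ ¬t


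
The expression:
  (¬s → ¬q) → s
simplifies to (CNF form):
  q ∨ s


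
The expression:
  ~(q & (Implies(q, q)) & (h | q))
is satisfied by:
  {q: False}


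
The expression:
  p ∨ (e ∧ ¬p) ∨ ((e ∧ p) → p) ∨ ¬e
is always true.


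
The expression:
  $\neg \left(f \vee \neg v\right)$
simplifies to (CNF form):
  $v \wedge \neg f$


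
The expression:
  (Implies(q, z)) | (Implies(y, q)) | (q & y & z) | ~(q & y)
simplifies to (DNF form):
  True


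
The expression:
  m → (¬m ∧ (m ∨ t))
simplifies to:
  ¬m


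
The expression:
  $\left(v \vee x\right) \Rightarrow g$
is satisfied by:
  {g: True, v: False, x: False}
  {x: True, g: True, v: False}
  {g: True, v: True, x: False}
  {x: True, g: True, v: True}
  {x: False, v: False, g: False}


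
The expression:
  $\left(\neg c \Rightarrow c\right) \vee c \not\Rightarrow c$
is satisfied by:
  {c: True}


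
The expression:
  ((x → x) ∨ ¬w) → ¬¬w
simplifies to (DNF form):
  w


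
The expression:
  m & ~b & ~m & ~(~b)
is never true.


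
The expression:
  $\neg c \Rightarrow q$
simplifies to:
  $c \vee q$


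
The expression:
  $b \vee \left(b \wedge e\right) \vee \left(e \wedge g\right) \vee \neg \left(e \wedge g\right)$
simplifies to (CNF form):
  $\text{True}$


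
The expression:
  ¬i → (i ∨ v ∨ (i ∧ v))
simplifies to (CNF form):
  i ∨ v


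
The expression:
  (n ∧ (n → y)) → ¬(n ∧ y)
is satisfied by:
  {y: False, n: False}
  {n: True, y: False}
  {y: True, n: False}


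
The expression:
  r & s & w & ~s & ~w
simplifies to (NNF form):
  False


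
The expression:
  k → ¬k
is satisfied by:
  {k: False}


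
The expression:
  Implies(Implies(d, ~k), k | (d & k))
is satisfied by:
  {k: True}


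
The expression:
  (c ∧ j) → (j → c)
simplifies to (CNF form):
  True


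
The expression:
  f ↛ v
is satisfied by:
  {f: True, v: False}


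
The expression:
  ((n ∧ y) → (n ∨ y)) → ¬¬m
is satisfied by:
  {m: True}


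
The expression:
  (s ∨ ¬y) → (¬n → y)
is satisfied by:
  {n: True, y: True}
  {n: True, y: False}
  {y: True, n: False}


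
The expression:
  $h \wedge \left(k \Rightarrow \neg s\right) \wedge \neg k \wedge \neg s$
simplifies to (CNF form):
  $h \wedge \neg k \wedge \neg s$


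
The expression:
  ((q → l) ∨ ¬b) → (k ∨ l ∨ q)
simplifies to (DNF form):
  k ∨ l ∨ q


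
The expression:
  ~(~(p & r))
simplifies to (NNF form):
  p & r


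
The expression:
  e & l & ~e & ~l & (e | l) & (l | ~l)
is never true.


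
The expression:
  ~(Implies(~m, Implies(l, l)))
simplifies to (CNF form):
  False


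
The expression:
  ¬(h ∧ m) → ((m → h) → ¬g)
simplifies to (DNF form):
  m ∨ ¬g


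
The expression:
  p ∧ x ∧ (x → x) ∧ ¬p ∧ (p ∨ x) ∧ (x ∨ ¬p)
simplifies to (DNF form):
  False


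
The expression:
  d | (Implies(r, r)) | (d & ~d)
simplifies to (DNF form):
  True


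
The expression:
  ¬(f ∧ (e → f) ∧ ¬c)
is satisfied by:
  {c: True, f: False}
  {f: False, c: False}
  {f: True, c: True}


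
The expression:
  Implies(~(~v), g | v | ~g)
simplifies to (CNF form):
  True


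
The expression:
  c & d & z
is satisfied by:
  {c: True, z: True, d: True}


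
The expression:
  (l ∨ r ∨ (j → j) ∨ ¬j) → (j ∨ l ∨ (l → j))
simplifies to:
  True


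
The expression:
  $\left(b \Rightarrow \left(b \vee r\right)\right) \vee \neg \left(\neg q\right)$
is always true.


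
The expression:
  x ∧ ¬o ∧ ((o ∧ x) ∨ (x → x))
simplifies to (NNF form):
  x ∧ ¬o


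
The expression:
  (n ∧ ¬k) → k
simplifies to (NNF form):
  k ∨ ¬n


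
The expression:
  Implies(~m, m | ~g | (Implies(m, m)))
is always true.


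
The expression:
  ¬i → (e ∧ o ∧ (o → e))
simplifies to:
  i ∨ (e ∧ o)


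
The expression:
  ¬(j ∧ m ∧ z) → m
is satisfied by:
  {m: True}


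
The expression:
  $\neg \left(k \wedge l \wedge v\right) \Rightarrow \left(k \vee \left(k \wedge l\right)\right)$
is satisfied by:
  {k: True}


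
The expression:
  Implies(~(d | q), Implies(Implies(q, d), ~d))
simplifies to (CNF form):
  True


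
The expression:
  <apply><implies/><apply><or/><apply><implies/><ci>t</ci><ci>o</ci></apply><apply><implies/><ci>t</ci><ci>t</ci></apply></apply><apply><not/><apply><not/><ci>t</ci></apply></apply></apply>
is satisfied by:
  {t: True}


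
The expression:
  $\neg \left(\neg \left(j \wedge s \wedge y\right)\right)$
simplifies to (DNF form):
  $j \wedge s \wedge y$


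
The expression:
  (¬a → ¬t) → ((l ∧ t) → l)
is always true.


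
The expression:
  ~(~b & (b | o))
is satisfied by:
  {b: True, o: False}
  {o: False, b: False}
  {o: True, b: True}


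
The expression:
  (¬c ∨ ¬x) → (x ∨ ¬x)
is always true.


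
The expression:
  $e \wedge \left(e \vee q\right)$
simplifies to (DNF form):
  $e$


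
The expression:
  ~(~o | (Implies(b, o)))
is never true.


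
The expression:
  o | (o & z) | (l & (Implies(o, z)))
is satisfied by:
  {o: True, l: True}
  {o: True, l: False}
  {l: True, o: False}


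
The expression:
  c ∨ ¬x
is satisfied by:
  {c: True, x: False}
  {x: False, c: False}
  {x: True, c: True}


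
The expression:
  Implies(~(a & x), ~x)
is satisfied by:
  {a: True, x: False}
  {x: False, a: False}
  {x: True, a: True}
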